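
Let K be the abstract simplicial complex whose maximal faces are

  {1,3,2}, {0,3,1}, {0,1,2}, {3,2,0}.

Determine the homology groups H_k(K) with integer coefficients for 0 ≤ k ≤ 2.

Take the total order 0 < 1 < 2 < 3 on the vertex set. Then K (dimension 2) consists of the simplices:

  0-simplices (4): [0], [1], [2], [3]
  1-simplices (6): [0,1], [0,2], [0,3], [1,2], [1,3], [2,3]
  2-simplices (4): [0,1,2], [0,1,3], [0,2,3], [1,2,3]

Hence C_0 ≅ Z^4, C_1 ≅ Z^6, C_2 ≅ Z^4.

∂_1: C_1 → C_0 is given by ∂[p,q] = [q] − [p]. For instance
  ∂[0,1] = [1] − [0].
The resulting 4×6 matrix has rank 3, and its Smith normal form has invariant factors (1,1,1).

The boundary map ∂_2: C_2 → C_1 acts by ∂[p,q,r] = [q,r] − [p,r] + [p,q]. For instance
  ∂[0,1,2] = [1,2] − [0,2] + [0,1],
  ∂[1,2,3] = [2,3] − [1,3] + [1,2].
The resulting 6×4 matrix has rank 3, and its Smith normal form has invariant factors (1,1,1).

Now H_k = ker ∂_k / im ∂_{k+1}, so:

  H_0: rank C_0 − rank ∂_1 = 4 − 3 = 1, and the invariant factors of ∂_1 are all 1, so H_0 ≅ Z.
  H_1: rank ker ∂_1 − rank ∂_2 = (6 − 3) − 3 = 0, and the invariant factors of ∂_2 are all 1, so H_1 ≅ 0.
  H_2: rank ker ∂_2 − rank ∂_3 = (4 − 3) − 0 = 1, and there is no ∂_3, so H_2 ≅ Z.

(K is a triangulation of the 2-sphere S^2.)

H_0 ≅ Z,  H_1 = 0,  H_2 ≅ Z.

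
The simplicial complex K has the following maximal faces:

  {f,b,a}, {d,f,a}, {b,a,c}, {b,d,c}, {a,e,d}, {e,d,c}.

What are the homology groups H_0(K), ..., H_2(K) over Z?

H_0 ≅ Z,  H_1 ≅ Z,  H_2 = 0.

We work with the vertex ordering a < b < c < d < e < f. The simplices of K, each written with vertices in increasing order, are:

  0-simplices (6): a, b, c, d, e, f
  1-simplices (12): ab, ac, ad, ae, af, bc, bd, bf, cd, ce, de, df
  2-simplices (6): abc, abf, ade, adf, bcd, cde

so the chain groups are C_0 ≅ Z^6, C_1 ≅ Z^12, C_2 ≅ Z^6.

The boundary map ∂_1: C_1 → C_0 is given by ∂[p,q] = [q] − [p].
This gives a 6×12 integer matrix of rank 5; reducing to Smith normal form yields diagonal entries (1,1,1,1,1).

∂_2: C_2 → C_1 acts by ∂[p,q,r] = [q,r] − [p,r] + [p,q]. For instance
  ∂abc = bc − ac + ab,
  ∂bcd = cd − bd + bc.
The resulting 12×6 matrix has rank 6, and its Smith normal form has invariant factors (1,1,1,1,1,1).

Computing H_k = (kernel of ∂_k) / (image of ∂_{k+1}):

  H_0: rank C_0 − rank ∂_1 = 6 − 5 = 1, and the invariant factors of ∂_1 are all 1, so H_0 = Z.
  H_1: rank ker ∂_1 − rank ∂_2 = (12 − 5) − 6 = 1, and the invariant factors of ∂_2 are all 1, so H_1 = Z.
  H_2: rank ker ∂_2 − rank ∂_3 = (6 − 6) − 0 = 0, and there is no ∂_3, so H_2 = 0.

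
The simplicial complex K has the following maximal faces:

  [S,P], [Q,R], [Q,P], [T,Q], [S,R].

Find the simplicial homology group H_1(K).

H_1 ≅ Z.

Order the vertices as P < Q < R < S < T. Listing each simplex with vertices in this order, K has dimension 1 with simplices:

  0-simplices (5): P, Q, R, S, T
  1-simplices (5): PQ, PS, QR, QT, RS

Hence C_0 ≅ Z^5, C_1 ≅ Z^5.

Boundary ∂_1: C_1 → C_0 maps an edge to its endpoints' difference, ∂[p,q] = q − p. For instance
  ∂PS = S − P.
The resulting 5×5 matrix has rank 4, and its Smith normal form has invariant factors (1,1,1,1).

Computing H_k = (kernel of ∂_k) / (image of ∂_{k+1}):

  H_1: rank ker ∂_1 − rank ∂_2 = (5 − 4) − 0 = 1, and there is no ∂_2, so H_1 ≅ Z.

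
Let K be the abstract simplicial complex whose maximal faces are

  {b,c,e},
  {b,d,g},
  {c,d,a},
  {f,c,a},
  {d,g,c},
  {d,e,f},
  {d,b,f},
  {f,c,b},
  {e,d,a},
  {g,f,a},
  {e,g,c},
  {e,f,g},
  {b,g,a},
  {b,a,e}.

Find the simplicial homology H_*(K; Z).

H_0 ≅ Z,  H_1 ≅ Z^2,  H_2 ≅ Z.

Fix the vertex order a < b < c < d < e < f < g and write every simplex with vertices in increasing order. Then dim K = 2 and the simplices of K are:

  0-simplices (7): a, b, c, d, e, f, g
  1-simplices (21): ab, ac, ad, ae, af, ag, bc, bd, be, bf, bg, cd, ce, cf, cg, de, df, dg, ef, eg, fg
  2-simplices (14): abe, abg, acd, acf, ade, afg, bce, bcf, bdf, bdg, cdg, ceg, def, efg

giving chain groups C_0 ≅ Z^7, C_1 ≅ Z^21, C_2 ≅ Z^14.

Boundary ∂_1: C_1 → C_0 maps an edge to its endpoints' difference, ∂[p,q] = q − p.
This gives a 7×21 integer matrix of rank 6; reducing to Smith normal form yields diagonal entries (1,1,1,1,1,1).

The boundary map ∂_2: C_2 → C_1 maps a triangle to the signed sum of its edges. For instance
  ∂bdg = dg − bg + bd,
  ∂efg = fg − eg + ef.
As a 21×14 matrix over Z this has rank 13, with invariant factors (1,1,1,1,1,1,1,1,1,1,1,1,1).

Now H_k = ker ∂_k / im ∂_{k+1}, so:

  H_0: rank C_0 − rank ∂_1 = 7 − 6 = 1, and the invariant factors of ∂_1 are all 1, so H_0 ≅ Z.
  H_1: rank ker ∂_1 − rank ∂_2 = (21 − 6) − 13 = 2, and the invariant factors of ∂_2 are all 1, so H_1 ≅ Z^2.
  H_2: rank ker ∂_2 − rank ∂_3 = (14 − 13) − 0 = 1, and there is no ∂_3, so H_2 ≅ Z.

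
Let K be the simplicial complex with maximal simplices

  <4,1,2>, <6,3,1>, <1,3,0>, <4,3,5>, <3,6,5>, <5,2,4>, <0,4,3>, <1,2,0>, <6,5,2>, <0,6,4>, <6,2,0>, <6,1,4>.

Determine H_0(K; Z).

Take the total order 0 < 1 < 2 < 3 < 4 < 5 < 6 on the vertex set. Then K (dimension 2) consists of the simplices:

  0-simplices (7): [0], [1], [2], [3], [4], [5], [6]
  1-simplices (18): [0,1], [0,2], [0,3], [0,4], [0,6], [1,2], [1,3], [1,4], [1,6], [2,4], [2,5], [2,6], [3,4], [3,5], [3,6], [4,5], [4,6], [5,6]
  2-simplices (12): [0,1,2], [0,1,3], [0,2,6], [0,3,4], [0,4,6], [1,2,4], [1,3,6], [1,4,6], [2,4,5], [2,5,6], [3,4,5], [3,5,6]

so the chain groups are C_0 ≅ Z^7, C_1 ≅ Z^18, C_2 ≅ Z^12.

∂_1: C_1 → C_0 sends each edge [p,q] (with p < q) to q − p. For instance
  ∂[2,4] = [4] − [2].
This gives a 7×18 integer matrix of rank 6; reducing to Smith normal form yields diagonal entries (1,1,1,1,1,1).

∂_2: C_2 → C_1 maps a triangle to the signed sum of its edges. For instance
  ∂[0,4,6] = [4,6] − [0,6] + [0,4],
  ∂[0,3,4] = [3,4] − [0,4] + [0,3].
The 18×12 boundary matrix has rank 12 and Smith normal form diag(1,1,1,1,1,1,1,1,1,1,1,2).

Now H_k = ker ∂_k / im ∂_{k+1}, so:

  H_0: rank C_0 − rank ∂_1 = 7 − 6 = 1, and the invariant factors of ∂_1 are all 1, so H_0 = Z.

H_0 = Z.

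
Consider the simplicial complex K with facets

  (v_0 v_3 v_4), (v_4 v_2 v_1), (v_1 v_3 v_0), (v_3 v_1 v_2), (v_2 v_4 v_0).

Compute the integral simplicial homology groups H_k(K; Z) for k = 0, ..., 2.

Fix the vertex order v_0 < v_1 < v_2 < v_3 < v_4 and write every simplex with vertices in increasing order. Then dim K = 2 and the simplices of K are:

  0-simplices (5): [v_0], [v_1], [v_2], [v_3], [v_4]
  1-simplices (10): [v_0,v_1], [v_0,v_2], [v_0,v_3], [v_0,v_4], [v_1,v_2], [v_1,v_3], [v_1,v_4], [v_2,v_3], [v_2,v_4], [v_3,v_4]
  2-simplices (5): [v_0,v_1,v_3], [v_0,v_2,v_4], [v_0,v_3,v_4], [v_1,v_2,v_3], [v_1,v_2,v_4]

giving chain groups C_0 ≅ Z^5, C_1 ≅ Z^10, C_2 ≅ Z^5.

Boundary ∂_1: C_1 → C_0 maps an edge to its endpoints' difference, ∂[p,q] = q − p. For instance
  ∂[v_1,v_2] = [v_2] − [v_1].
This gives a 5×10 integer matrix of rank 4; reducing to Smith normal form yields diagonal entries (1,1,1,1).

Boundary ∂_2: C_2 → C_1 maps a triangle to the signed sum of its edges. For instance
  ∂[v_0,v_1,v_3] = [v_1,v_3] − [v_0,v_3] + [v_0,v_1],
  ∂[v_1,v_2,v_3] = [v_2,v_3] − [v_1,v_3] + [v_1,v_2].
As a 10×5 matrix over Z this has rank 5, with invariant factors (1,1,1,1,1).

Now H_k = ker ∂_k / im ∂_{k+1}, so:

  H_0: rank C_0 − rank ∂_1 = 5 − 4 = 1, and the invariant factors of ∂_1 are all 1, so H_0 = Z.
  H_1: rank ker ∂_1 − rank ∂_2 = (10 − 4) − 5 = 1, and the invariant factors of ∂_2 are all 1, so H_1 = Z.
  H_2: rank ker ∂_2 − rank ∂_3 = (5 − 5) − 0 = 0, and there is no ∂_3, so H_2 = 0.

(K is a triangulation of the Möbius band.)

H_0 = Z,  H_1 = Z,  H_2 = 0.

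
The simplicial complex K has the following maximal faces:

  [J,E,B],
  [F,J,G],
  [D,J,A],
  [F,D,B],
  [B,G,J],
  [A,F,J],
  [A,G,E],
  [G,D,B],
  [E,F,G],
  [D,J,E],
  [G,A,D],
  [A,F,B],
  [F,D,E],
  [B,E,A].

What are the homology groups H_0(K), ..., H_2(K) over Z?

H_0 = Z,  H_1 = Z^2,  H_2 = Z.

Take the total order A < B < D < E < F < G < J on the vertex set. Then K (dimension 2) consists of the simplices:

  0-simplices (7): A, B, D, E, F, G, J
  1-simplices (21): AB, AD, AE, AF, AG, AJ, BD, BE, BF, BG, BJ, DE, DF, DG, DJ, EF, EG, EJ, FG, FJ, GJ
  2-simplices (14): ABE, ABF, ADG, ADJ, AEG, AFJ, BDF, BDG, BEJ, BGJ, DEF, DEJ, EFG, FGJ

giving chain groups C_0 ≅ Z^7, C_1 ≅ Z^21, C_2 ≅ Z^14.

∂_1: C_1 → C_0 is given by ∂[p,q] = [q] − [p]. For instance
  ∂FG = G − F.
The 7×21 boundary matrix has rank 6 and Smith normal form diag(1,1,1,1,1,1).

∂_2: C_2 → C_1 maps a triangle to the signed sum of its edges. For instance
  ∂DEF = EF − DF + DE,
  ∂AFJ = FJ − AJ + AF.
This gives a 21×14 integer matrix of rank 13; reducing to Smith normal form yields diagonal entries (1,1,1,1,1,1,1,1,1,1,1,1,1).

From H_k ≅ ker(∂_k) / im(∂_{k+1}) we obtain:

  H_0: rank C_0 − rank ∂_1 = 7 − 6 = 1, and the invariant factors of ∂_1 are all 1, so H_0 ≅ Z.
  H_1: rank ker ∂_1 − rank ∂_2 = (21 − 6) − 13 = 2, and the invariant factors of ∂_2 are all 1, so H_1 ≅ Z^2.
  H_2: rank ker ∂_2 − rank ∂_3 = (14 − 13) − 0 = 1, and there is no ∂_3, so H_2 ≅ Z.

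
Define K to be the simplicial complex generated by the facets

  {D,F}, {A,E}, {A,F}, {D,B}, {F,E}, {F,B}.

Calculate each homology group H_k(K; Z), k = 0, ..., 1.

H_0 = Z,  H_1 = Z^2.

We work with the vertex ordering A < B < D < E < F. The simplices of K, each written with vertices in increasing order, are:

  0-simplices (5): A, B, D, E, F
  1-simplices (6): AE, AF, BD, BF, DF, EF

so the chain groups are C_0 ≅ Z^5, C_1 ≅ Z^6.

Boundary ∂_1: C_1 → C_0 maps an edge to its endpoints' difference, ∂[p,q] = q − p. For instance
  ∂AF = F − A.
The 5×6 boundary matrix has rank 4 and Smith normal form diag(1,1,1,1).

Now H_k = ker ∂_k / im ∂_{k+1}, so:

  H_0: rank C_0 − rank ∂_1 = 5 − 4 = 1, and the invariant factors of ∂_1 are all 1, so H_0 = Z.
  H_1: rank ker ∂_1 − rank ∂_2 = (6 − 4) − 0 = 2, and there is no ∂_2, so H_1 = Z^2.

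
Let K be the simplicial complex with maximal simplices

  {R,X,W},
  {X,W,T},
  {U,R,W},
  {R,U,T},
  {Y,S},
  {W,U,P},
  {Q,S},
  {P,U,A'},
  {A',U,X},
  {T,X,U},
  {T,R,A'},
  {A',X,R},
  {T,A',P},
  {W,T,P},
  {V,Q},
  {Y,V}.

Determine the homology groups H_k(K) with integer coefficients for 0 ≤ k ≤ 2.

Order the vertices as P < Q < R < S < T < U < V < W < X < Y < A'. Listing each simplex with vertices in this order, K has dimension 2 with simplices:

  0-simplices (11): [P], [Q], [R], [S], [T], [U], [V], [W], [X], [Y], [A']
  1-simplices (22): [P,T], [P,U], [P,W], [P,A'], [Q,S], [Q,V], [R,T], [R,U], [R,W], [R,X], [R,A'], [S,Y], [T,U], [T,W], [T,X], [T,A'], [U,W], [U,X], [U,A'], [V,Y], [W,X], [X,A']
  2-simplices (12): [P,T,W], [P,T,A'], [P,U,W], [P,U,A'], [R,T,U], [R,T,A'], [R,U,W], [R,W,X], [R,X,A'], [T,U,X], [T,W,X], [U,X,A']

Hence C_0 ≅ Z^11, C_1 ≅ Z^22, C_2 ≅ Z^12.

The boundary map ∂_1: C_1 → C_0 is given by ∂[p,q] = [q] − [p]. For instance
  ∂[U,A'] = [A'] − [U].
The resulting 11×22 matrix has rank 9, and its Smith normal form has invariant factors (1,1,1,1,1,1,1,1,1).

Boundary ∂_2: C_2 → C_1 sends each 2-simplex [p,q,r] to [q,r] − [p,r] + [p,q]. For instance
  ∂[P,U,A'] = [U,A'] − [P,A'] + [P,U],
  ∂[R,W,X] = [W,X] − [R,X] + [R,W].
The 22×12 boundary matrix has rank 12 and Smith normal form diag(1,1,1,1,1,1,1,1,1,1,1,2).

Now H_k = ker ∂_k / im ∂_{k+1}, so:

  H_0: rank C_0 − rank ∂_1 = 11 − 9 = 2, and the invariant factors of ∂_1 are all 1, so H_0 ≅ Z^2.
  H_1: rank ker ∂_1 − rank ∂_2 = (22 − 9) − 12 = 1, and ∂_2 has invariant factor 2 > 1, so H_1 ≅ Z ⊕ Z/2.
  H_2: rank ker ∂_2 − rank ∂_3 = (12 − 12) − 0 = 0, and there is no ∂_3, so H_2 ≅ 0.

H_0 ≅ Z^2,  H_1 ≅ Z ⊕ Z/2,  H_2 = 0.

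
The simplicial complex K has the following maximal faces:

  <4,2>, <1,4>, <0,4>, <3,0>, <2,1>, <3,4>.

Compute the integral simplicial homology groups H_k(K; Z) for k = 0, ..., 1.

H_0 ≅ Z,  H_1 ≅ Z^2.

Order the vertices as 0 < 1 < 2 < 3 < 4. Listing each simplex with vertices in this order, K has dimension 1 with simplices:

  0-simplices (5): [0], [1], [2], [3], [4]
  1-simplices (6): [0,3], [0,4], [1,2], [1,4], [2,4], [3,4]

giving chain groups C_0 ≅ Z^5, C_1 ≅ Z^6.

The boundary map ∂_1: C_1 → C_0 is given by ∂[p,q] = [q] − [p].
As a 5×6 matrix over Z this has rank 4, with invariant factors (1,1,1,1).

Computing H_k = (kernel of ∂_k) / (image of ∂_{k+1}):

  H_0: rank C_0 − rank ∂_1 = 5 − 4 = 1, and the invariant factors of ∂_1 are all 1, so H_0 ≅ Z.
  H_1: rank ker ∂_1 − rank ∂_2 = (6 − 4) − 0 = 2, and there is no ∂_2, so H_1 ≅ Z^2.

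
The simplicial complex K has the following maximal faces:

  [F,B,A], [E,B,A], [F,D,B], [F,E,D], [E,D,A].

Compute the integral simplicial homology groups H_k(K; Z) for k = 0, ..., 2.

H_0 ≅ Z,  H_1 ≅ Z,  H_2 = 0.

We work with the vertex ordering A < B < D < E < F. The simplices of K, each written with vertices in increasing order, are:

  0-simplices (5): A, B, D, E, F
  1-simplices (10): AB, AD, AE, AF, BD, BE, BF, DE, DF, EF
  2-simplices (5): ABE, ABF, ADE, BDF, DEF

Hence C_0 ≅ Z^5, C_1 ≅ Z^10, C_2 ≅ Z^5.

Boundary ∂_1: C_1 → C_0 maps an edge to its endpoints' difference, ∂[p,q] = q − p.
This gives a 5×10 integer matrix of rank 4; reducing to Smith normal form yields diagonal entries (1,1,1,1).

The boundary map ∂_2: C_2 → C_1 sends each 2-simplex [p,q,r] to [q,r] − [p,r] + [p,q]. For instance
  ∂ABE = BE − AE + AB,
  ∂ADE = DE − AE + AD.
As a 10×5 matrix over Z this has rank 5, with invariant factors (1,1,1,1,1).

Now H_k = ker ∂_k / im ∂_{k+1}, so:

  H_0: rank C_0 − rank ∂_1 = 5 − 4 = 1, and the invariant factors of ∂_1 are all 1, so H_0 ≅ Z.
  H_1: rank ker ∂_1 − rank ∂_2 = (10 − 4) − 5 = 1, and the invariant factors of ∂_2 are all 1, so H_1 ≅ Z.
  H_2: rank ker ∂_2 − rank ∂_3 = (5 − 5) − 0 = 0, and there is no ∂_3, so H_2 ≅ 0.

(K is a triangulation of the Möbius band.)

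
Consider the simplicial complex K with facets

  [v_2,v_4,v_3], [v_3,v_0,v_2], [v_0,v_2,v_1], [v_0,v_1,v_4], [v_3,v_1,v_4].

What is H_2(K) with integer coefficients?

We work with the vertex ordering v_0 < v_1 < v_2 < v_3 < v_4. The simplices of K, each written with vertices in increasing order, are:

  0-simplices (5): [v_0], [v_1], [v_2], [v_3], [v_4]
  1-simplices (10): [v_0,v_1], [v_0,v_2], [v_0,v_3], [v_0,v_4], [v_1,v_2], [v_1,v_3], [v_1,v_4], [v_2,v_3], [v_2,v_4], [v_3,v_4]
  2-simplices (5): [v_0,v_1,v_2], [v_0,v_1,v_4], [v_0,v_2,v_3], [v_1,v_3,v_4], [v_2,v_3,v_4]

so the chain groups are C_0 ≅ Z^5, C_1 ≅ Z^10, C_2 ≅ Z^5.

The boundary map ∂_1: C_1 → C_0 sends each edge [p,q] (with p < q) to q − p. For instance
  ∂[v_3,v_4] = [v_4] − [v_3].
As a 5×10 matrix over Z this has rank 4, with invariant factors (1,1,1,1).

Boundary ∂_2: C_2 → C_1 sends each 2-simplex [p,q,r] to [q,r] − [p,r] + [p,q]. For instance
  ∂[v_0,v_1,v_4] = [v_1,v_4] − [v_0,v_4] + [v_0,v_1],
  ∂[v_2,v_3,v_4] = [v_3,v_4] − [v_2,v_4] + [v_2,v_3].
The resulting 10×5 matrix has rank 5, and its Smith normal form has invariant factors (1,1,1,1,1).

Computing H_k = (kernel of ∂_k) / (image of ∂_{k+1}):

  H_2: rank ker ∂_2 − rank ∂_3 = (5 − 5) − 0 = 0, and there is no ∂_3, so H_2 ≅ 0.

H_2 ≅ 0.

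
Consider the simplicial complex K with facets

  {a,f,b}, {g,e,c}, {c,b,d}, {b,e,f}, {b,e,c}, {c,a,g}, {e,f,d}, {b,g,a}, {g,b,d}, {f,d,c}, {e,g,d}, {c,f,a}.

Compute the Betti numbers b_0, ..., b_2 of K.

b_0 = 1, b_1 = 0, b_2 = 0.

Fix the vertex order a < b < c < d < e < f < g and write every simplex with vertices in increasing order. Then dim K = 2 and the simplices of K are:

  0-simplices (7): a, b, c, d, e, f, g
  1-simplices (18): ab, ac, af, ag, bc, bd, be, bf, bg, cd, ce, cf, cg, de, df, dg, ef, eg
  2-simplices (12): abf, abg, acf, acg, bcd, bce, bdg, bef, cdf, ceg, def, deg

giving chain groups C_0 ≅ Z^7, C_1 ≅ Z^18, C_2 ≅ Z^12.

The boundary map ∂_1: C_1 → C_0 is given by ∂[p,q] = [q] − [p]. For instance
  ∂cf = f − c.
As a 7×18 matrix over Z this has rank 6, with invariant factors (1,1,1,1,1,1).

The boundary map ∂_2: C_2 → C_1 maps a triangle to the signed sum of its edges. For instance
  ∂abg = bg − ag + ab,
  ∂abf = bf − af + ab.
As a 18×12 matrix over Z this has rank 12, with invariant factors (1,1,1,1,1,1,1,1,1,1,1,2).

Now H_k = ker ∂_k / im ∂_{k+1}, so:

  H_0: rank C_0 − rank ∂_1 = 7 − 6 = 1, and the invariant factors of ∂_1 are all 1, so H_0 = Z.
  H_1: rank ker ∂_1 − rank ∂_2 = (18 − 6) − 12 = 0, and ∂_2 has invariant factor 2 > 1, so H_1 = Z/2.
  H_2: rank ker ∂_2 − rank ∂_3 = (12 − 12) − 0 = 0, and there is no ∂_3, so H_2 = 0.

Hence the Betti numbers are b_0 = 1, b_1 = 0, b_2 = 0.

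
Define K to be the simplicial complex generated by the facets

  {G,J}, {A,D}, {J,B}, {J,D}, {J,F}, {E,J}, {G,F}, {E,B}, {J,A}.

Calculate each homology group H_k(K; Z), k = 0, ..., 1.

H_0 ≅ Z,  H_1 ≅ Z^3.

Fix the vertex order A < B < D < E < F < G < J and write every simplex with vertices in increasing order. Then dim K = 1 and the simplices of K are:

  0-simplices (7): A, B, D, E, F, G, J
  1-simplices (9): AD, AJ, BE, BJ, DJ, EJ, FG, FJ, GJ

so the chain groups are C_0 ≅ Z^7, C_1 ≅ Z^9.

The boundary map ∂_1: C_1 → C_0 sends each edge [p,q] (with p < q) to q − p.
This gives a 7×9 integer matrix of rank 6; reducing to Smith normal form yields diagonal entries (1,1,1,1,1,1).

Now H_k = ker ∂_k / im ∂_{k+1}, so:

  H_0: rank C_0 − rank ∂_1 = 7 − 6 = 1, and the invariant factors of ∂_1 are all 1, so H_0 ≅ Z.
  H_1: rank ker ∂_1 − rank ∂_2 = (9 − 6) − 0 = 3, and there is no ∂_2, so H_1 ≅ Z^3.

As a check, the Euler characteristic is 7 − 9 = -2, which agrees with 1 − 3 = -2.
(K is a triangulation of a wedge of 3 circles.)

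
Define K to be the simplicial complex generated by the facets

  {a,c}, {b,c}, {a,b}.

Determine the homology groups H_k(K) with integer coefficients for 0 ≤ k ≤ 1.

We work with the vertex ordering a < b < c. The simplices of K, each written with vertices in increasing order, are:

  0-simplices (3): a, b, c
  1-simplices (3): ab, ac, bc

Hence C_0 ≅ Z^3, C_1 ≅ Z^3.

Boundary ∂_1: C_1 → C_0 maps an edge to its endpoints' difference, ∂[p,q] = q − p. For instance
  ∂ac = c − a.
As a 3×3 matrix over Z this has rank 2, with invariant factors (1,1).

Now H_k = ker ∂_k / im ∂_{k+1}, so:

  H_0: rank C_0 − rank ∂_1 = 3 − 2 = 1, and the invariant factors of ∂_1 are all 1, so H_0 = Z.
  H_1: rank ker ∂_1 − rank ∂_2 = (3 − 2) − 0 = 1, and there is no ∂_2, so H_1 = Z.

H_0 = Z,  H_1 = Z.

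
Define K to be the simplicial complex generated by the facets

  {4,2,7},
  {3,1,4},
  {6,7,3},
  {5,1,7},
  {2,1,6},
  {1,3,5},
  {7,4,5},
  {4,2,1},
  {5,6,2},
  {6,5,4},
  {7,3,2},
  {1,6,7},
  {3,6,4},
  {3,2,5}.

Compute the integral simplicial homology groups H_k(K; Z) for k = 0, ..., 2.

We work with the vertex ordering 1 < 2 < 3 < 4 < 5 < 6 < 7. The simplices of K, each written with vertices in increasing order, are:

  0-simplices (7): [1], [2], [3], [4], [5], [6], [7]
  1-simplices (21): [1,2], [1,3], [1,4], [1,5], [1,6], [1,7], [2,3], [2,4], [2,5], [2,6], [2,7], [3,4], [3,5], [3,6], [3,7], [4,5], [4,6], [4,7], [5,6], [5,7], [6,7]
  2-simplices (14): [1,2,4], [1,2,6], [1,3,4], [1,3,5], [1,5,7], [1,6,7], [2,3,5], [2,3,7], [2,4,7], [2,5,6], [3,4,6], [3,6,7], [4,5,6], [4,5,7]

giving chain groups C_0 ≅ Z^7, C_1 ≅ Z^21, C_2 ≅ Z^14.

Boundary ∂_1: C_1 → C_0 sends each edge [p,q] (with p < q) to q − p.
This gives a 7×21 integer matrix of rank 6; reducing to Smith normal form yields diagonal entries (1,1,1,1,1,1).

Boundary ∂_2: C_2 → C_1 sends each 2-simplex [p,q,r] to [q,r] − [p,r] + [p,q]. For instance
  ∂[2,4,7] = [4,7] − [2,7] + [2,4],
  ∂[1,2,6] = [2,6] − [1,6] + [1,2].
This gives a 21×14 integer matrix of rank 13; reducing to Smith normal form yields diagonal entries (1,1,1,1,1,1,1,1,1,1,1,1,1).

Now H_k = ker ∂_k / im ∂_{k+1}, so:

  H_0: rank C_0 − rank ∂_1 = 7 − 6 = 1, and the invariant factors of ∂_1 are all 1, so H_0 = Z.
  H_1: rank ker ∂_1 − rank ∂_2 = (21 − 6) − 13 = 2, and the invariant factors of ∂_2 are all 1, so H_1 = Z^2.
  H_2: rank ker ∂_2 − rank ∂_3 = (14 − 13) − 0 = 1, and there is no ∂_3, so H_2 = Z.

As a check, the Euler characteristic is 7 − 21 + 14 = 0, which agrees with 1 − 2 + 1 = 0.

H_0 ≅ Z,  H_1 ≅ Z^2,  H_2 ≅ Z.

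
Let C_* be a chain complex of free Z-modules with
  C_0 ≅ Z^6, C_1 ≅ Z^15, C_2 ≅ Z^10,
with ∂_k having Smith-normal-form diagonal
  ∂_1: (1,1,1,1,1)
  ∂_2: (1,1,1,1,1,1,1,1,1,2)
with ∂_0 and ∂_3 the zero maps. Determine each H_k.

H_0 ≅ Z,  H_1 ≅ Z/2Z,  H_2 = 0.

H_0: b_0 = 6 − 0 − 5 = 1; torsion from ∂_1 factors > 1: none. So H_0 ≅ Z.
H_1: b_1 = 15 − 5 − 10 = 0; torsion from ∂_2 factors > 1: [2]. So H_1 ≅ Z/2Z.
H_2: b_2 = 10 − 10 − 0 = 0; torsion from ∂_3 factors > 1: none. So H_2 ≅ 0.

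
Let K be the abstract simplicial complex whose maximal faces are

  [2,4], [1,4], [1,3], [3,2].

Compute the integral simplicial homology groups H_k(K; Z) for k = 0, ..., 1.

H_0 = Z,  H_1 = Z.

K has 4 vertices, 4 edges.
rank ∂_0 = 0, rank ∂_1 = 3 ⇒ b_0 = 4 − 0 − 3 = 1; all invariant factors of ∂_1 are 1 so no torsion. So H_0 = Z.
rank ∂_1 = 3, rank ∂_2 = 0 ⇒ b_1 = 4 − 3 − 0 = 1. So H_1 = Z.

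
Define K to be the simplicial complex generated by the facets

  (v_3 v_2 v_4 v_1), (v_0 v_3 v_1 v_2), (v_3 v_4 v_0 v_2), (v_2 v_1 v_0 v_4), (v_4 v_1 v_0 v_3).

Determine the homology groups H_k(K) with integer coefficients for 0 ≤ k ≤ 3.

Fix the vertex order v_0 < v_1 < v_2 < v_3 < v_4 and write every simplex with vertices in increasing order. Then dim K = 3 and the simplices of K are:

  0-simplices (5): [v_0], [v_1], [v_2], [v_3], [v_4]
  1-simplices (10): [v_0,v_1], [v_0,v_2], [v_0,v_3], [v_0,v_4], [v_1,v_2], [v_1,v_3], [v_1,v_4], [v_2,v_3], [v_2,v_4], [v_3,v_4]
  2-simplices (10): [v_0,v_1,v_2], [v_0,v_1,v_3], [v_0,v_1,v_4], [v_0,v_2,v_3], [v_0,v_2,v_4], [v_0,v_3,v_4], [v_1,v_2,v_3], [v_1,v_2,v_4], [v_1,v_3,v_4], [v_2,v_3,v_4]
  3-simplices (5): [v_0,v_1,v_2,v_3], [v_0,v_1,v_2,v_4], [v_0,v_1,v_3,v_4], [v_0,v_2,v_3,v_4], [v_1,v_2,v_3,v_4]

Hence C_0 ≅ Z^5, C_1 ≅ Z^10, C_2 ≅ Z^10, C_3 ≅ Z^5.

Boundary ∂_1: C_1 → C_0 sends each edge [p,q] (with p < q) to q − p. For instance
  ∂[v_1,v_2] = [v_2] − [v_1].
The resulting 5×10 matrix has rank 4, and its Smith normal form has invariant factors (1,1,1,1).

The boundary map ∂_2: C_2 → C_1 maps a triangle to the signed sum of its edges. For instance
  ∂[v_1,v_2,v_4] = [v_2,v_4] − [v_1,v_4] + [v_1,v_2],
  ∂[v_2,v_3,v_4] = [v_3,v_4] − [v_2,v_4] + [v_2,v_3].
The resulting 10×10 matrix has rank 6, and its Smith normal form has invariant factors (1,1,1,1,1,1).

The boundary map ∂_3: C_3 → C_2 sends each 3-simplex σ to the alternating sum Σ_i (−1)^i (σ with its i-th vertex removed). For instance
  ∂[v_1,v_2,v_3,v_4] = [v_2,v_3,v_4] − [v_1,v_3,v_4] + [v_1,v_2,v_4] − [v_1,v_2,v_3],
  ∂[v_0,v_2,v_3,v_4] = [v_2,v_3,v_4] − [v_0,v_3,v_4] + [v_0,v_2,v_4] − [v_0,v_2,v_3].
As a 10×5 matrix over Z this has rank 4, with invariant factors (1,1,1,1).

From H_k ≅ ker(∂_k) / im(∂_{k+1}) we obtain:

  H_0: rank C_0 − rank ∂_1 = 5 − 4 = 1, and the invariant factors of ∂_1 are all 1, so H_0 ≅ Z.
  H_1: rank ker ∂_1 − rank ∂_2 = (10 − 4) − 6 = 0, and the invariant factors of ∂_2 are all 1, so H_1 ≅ 0.
  H_2: rank ker ∂_2 − rank ∂_3 = (10 − 6) − 4 = 0, and the invariant factors of ∂_3 are all 1, so H_2 ≅ 0.
  H_3: rank ker ∂_3 − rank ∂_4 = (5 − 4) − 0 = 1, and there is no ∂_4, so H_3 ≅ Z.

(K is a triangulation of the 3-sphere S^3.)

H_0 ≅ Z,  H_1 = 0,  H_2 = 0,  H_3 ≅ Z.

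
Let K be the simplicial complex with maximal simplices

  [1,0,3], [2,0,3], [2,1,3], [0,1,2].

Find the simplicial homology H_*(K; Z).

K has 4 vertices, 6 edges, 4 triangles.
rank ∂_0 = 0, rank ∂_1 = 3 ⇒ b_0 = 4 − 0 − 3 = 1; all invariant factors of ∂_1 are 1 so no torsion. So H_0 ≅ Z.
rank ∂_1 = 3, rank ∂_2 = 3 ⇒ b_1 = 6 − 3 − 3 = 0; all invariant factors of ∂_2 are 1 so no torsion. So H_1 ≅ 0.
rank ∂_2 = 3, rank ∂_3 = 0 ⇒ b_2 = 4 − 3 − 0 = 1. So H_2 ≅ Z.

H_0 = Z,  H_1 = 0,  H_2 = Z.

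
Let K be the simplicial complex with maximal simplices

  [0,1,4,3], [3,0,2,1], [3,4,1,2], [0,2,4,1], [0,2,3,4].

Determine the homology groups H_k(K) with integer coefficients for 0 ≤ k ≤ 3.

Order the vertices as 0 < 1 < 2 < 3 < 4. Listing each simplex with vertices in this order, K has dimension 3 with simplices:

  0-simplices (5): [0], [1], [2], [3], [4]
  1-simplices (10): [0,1], [0,2], [0,3], [0,4], [1,2], [1,3], [1,4], [2,3], [2,4], [3,4]
  2-simplices (10): [0,1,2], [0,1,3], [0,1,4], [0,2,3], [0,2,4], [0,3,4], [1,2,3], [1,2,4], [1,3,4], [2,3,4]
  3-simplices (5): [0,1,2,3], [0,1,2,4], [0,1,3,4], [0,2,3,4], [1,2,3,4]

so the chain groups are C_0 ≅ Z^5, C_1 ≅ Z^10, C_2 ≅ Z^10, C_3 ≅ Z^5.

The boundary map ∂_1: C_1 → C_0 is given by ∂[p,q] = [q] − [p].
The 5×10 boundary matrix has rank 4 and Smith normal form diag(1,1,1,1).

The boundary map ∂_2: C_2 → C_1 maps a triangle to the signed sum of its edges. For instance
  ∂[1,2,3] = [2,3] − [1,3] + [1,2],
  ∂[2,3,4] = [3,4] − [2,4] + [2,3].
As a 10×10 matrix over Z this has rank 6, with invariant factors (1,1,1,1,1,1).

Boundary ∂_3: C_3 → C_2 sends each 3-simplex σ to the alternating sum Σ_i (−1)^i (σ with its i-th vertex removed). For instance
  ∂[1,2,3,4] = [2,3,4] − [1,3,4] + [1,2,4] − [1,2,3],
  ∂[0,1,2,4] = [1,2,4] − [0,2,4] + [0,1,4] − [0,1,2].
As a 10×5 matrix over Z this has rank 4, with invariant factors (1,1,1,1).

Reading off H_k = ker ∂_k / im ∂_{k+1}:

  H_0: rank C_0 − rank ∂_1 = 5 − 4 = 1, and the invariant factors of ∂_1 are all 1, so H_0 = Z.
  H_1: rank ker ∂_1 − rank ∂_2 = (10 − 4) − 6 = 0, and the invariant factors of ∂_2 are all 1, so H_1 = 0.
  H_2: rank ker ∂_2 − rank ∂_3 = (10 − 6) − 4 = 0, and the invariant factors of ∂_3 are all 1, so H_2 = 0.
  H_3: rank ker ∂_3 − rank ∂_4 = (5 − 4) − 0 = 1, and there is no ∂_4, so H_3 = Z.

H_0 ≅ Z,  H_1 = 0,  H_2 = 0,  H_3 ≅ Z.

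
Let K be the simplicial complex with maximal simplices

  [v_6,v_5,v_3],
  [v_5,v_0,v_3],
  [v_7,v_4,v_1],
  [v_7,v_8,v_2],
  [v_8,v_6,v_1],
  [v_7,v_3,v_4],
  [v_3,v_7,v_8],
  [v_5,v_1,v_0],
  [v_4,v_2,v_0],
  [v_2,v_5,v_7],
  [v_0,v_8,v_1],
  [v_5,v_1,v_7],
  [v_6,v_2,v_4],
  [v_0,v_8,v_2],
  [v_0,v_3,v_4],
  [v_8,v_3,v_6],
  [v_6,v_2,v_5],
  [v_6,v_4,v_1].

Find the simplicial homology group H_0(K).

H_0 = Z.

Fix the vertex order v_0 < v_1 < v_2 < v_3 < v_4 < v_5 < v_6 < v_7 < v_8 and write every simplex with vertices in increasing order. Then dim K = 2 and the simplices of K are:

  0-simplices (9): [v_0], [v_1], [v_2], [v_3], [v_4], [v_5], [v_6], [v_7], [v_8]
  1-simplices (27): (27 of them)
  2-simplices (18): (18 of them)

so the chain groups are C_0 ≅ Z^9, C_1 ≅ Z^27, C_2 ≅ Z^18.

The boundary map ∂_1: C_1 → C_0 sends each edge [p,q] (with p < q) to q − p.
The resulting 9×27 matrix has rank 8, and its Smith normal form has invariant factors (1,1,1,1,1,1,1,1).

Boundary ∂_2: C_2 → C_1 sends each 2-simplex [p,q,r] to [q,r] − [p,r] + [p,q]. For instance
  ∂[v_2,v_7,v_8] = [v_7,v_8] − [v_2,v_8] + [v_2,v_7],
  ∂[v_0,v_1,v_5] = [v_1,v_5] − [v_0,v_5] + [v_0,v_1].
The resulting 27×18 matrix has rank 17, and its Smith normal form has invariant factors (1,1,1,1,1,1,1,1,1,1,1,1,1,1,1,1,1).

From H_k ≅ ker(∂_k) / im(∂_{k+1}) we obtain:

  H_0: rank C_0 − rank ∂_1 = 9 − 8 = 1, and the invariant factors of ∂_1 are all 1, so H_0 ≅ Z.

(K is a triangulation of the torus T^2.)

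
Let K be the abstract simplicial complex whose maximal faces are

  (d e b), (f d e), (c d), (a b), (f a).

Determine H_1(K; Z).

Fix the vertex order a < b < c < d < e < f and write every simplex with vertices in increasing order. Then dim K = 2 and the simplices of K are:

  0-simplices (6): a, b, c, d, e, f
  1-simplices (8): ab, af, bd, be, cd, de, df, ef
  2-simplices (2): bde, def

Hence C_0 ≅ Z^6, C_1 ≅ Z^8, C_2 ≅ Z^2.

∂_1: C_1 → C_0 sends each edge [p,q] (with p < q) to q − p.
The 6×8 boundary matrix has rank 5 and Smith normal form diag(1,1,1,1,1).

Boundary ∂_2: C_2 → C_1 acts by ∂[p,q,r] = [q,r] − [p,r] + [p,q]. For instance
  ∂bde = de − be + bd,
  ∂def = ef − df + de.
As a 8×2 matrix over Z this has rank 2, with invariant factors (1,1).

Computing H_k = (kernel of ∂_k) / (image of ∂_{k+1}):

  H_1: rank ker ∂_1 − rank ∂_2 = (8 − 5) − 2 = 1, and the invariant factors of ∂_2 are all 1, so H_1 ≅ Z.

H_1 = Z.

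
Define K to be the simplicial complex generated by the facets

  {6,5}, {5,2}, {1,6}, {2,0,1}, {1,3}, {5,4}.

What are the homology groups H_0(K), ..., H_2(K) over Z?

H_0 = Z,  H_1 = Z,  H_2 = 0.

Order the vertices as 0 < 1 < 2 < 3 < 4 < 5 < 6. Listing each simplex with vertices in this order, K has dimension 2 with simplices:

  0-simplices (7): [0], [1], [2], [3], [4], [5], [6]
  1-simplices (8): [0,1], [0,2], [1,2], [1,3], [1,6], [2,5], [4,5], [5,6]
  2-simplices (1): [0,1,2]

so the chain groups are C_0 ≅ Z^7, C_1 ≅ Z^8, C_2 ≅ Z^1.

Boundary ∂_1: C_1 → C_0 is given by ∂[p,q] = [q] − [p]. For instance
  ∂[5,6] = [6] − [5].
This gives a 7×8 integer matrix of rank 6; reducing to Smith normal form yields diagonal entries (1,1,1,1,1,1).

Boundary ∂_2: C_2 → C_1 maps a triangle to the signed sum of its edges. For instance
  ∂[0,1,2] = [1,2] − [0,2] + [0,1].
As a 8×1 matrix over Z this has rank 1, with invariant factors (1).

Now H_k = ker ∂_k / im ∂_{k+1}, so:

  H_0: rank C_0 − rank ∂_1 = 7 − 6 = 1, and the invariant factors of ∂_1 are all 1, so H_0 = Z.
  H_1: rank ker ∂_1 − rank ∂_2 = (8 − 6) − 1 = 1, and the invariant factors of ∂_2 are all 1, so H_1 = Z.
  H_2: rank ker ∂_2 − rank ∂_3 = (1 − 1) − 0 = 0, and there is no ∂_3, so H_2 = 0.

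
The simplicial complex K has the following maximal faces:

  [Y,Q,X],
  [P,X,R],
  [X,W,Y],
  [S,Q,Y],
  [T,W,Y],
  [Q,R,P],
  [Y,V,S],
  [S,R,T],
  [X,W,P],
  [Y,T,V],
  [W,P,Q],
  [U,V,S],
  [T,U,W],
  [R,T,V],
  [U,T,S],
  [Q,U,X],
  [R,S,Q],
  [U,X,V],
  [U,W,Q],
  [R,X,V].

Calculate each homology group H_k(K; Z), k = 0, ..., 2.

H_0 = Z,  H_1 = Z ⊕ Z/2,  H_2 = 0.

Fix the vertex order P < Q < R < S < T < U < V < W < X < Y and write every simplex with vertices in increasing order. Then dim K = 2 and the simplices of K are:

  0-simplices (10): P, Q, R, S, T, U, V, W, X, Y
  1-simplices (30): PQ, PR, PW, PX, QR, QS, QU, QW, QX, QY, RS, RT, RV, RX, ST, SU, SV, SY, TU, TV, TW, TY, UV, UW, UX, VX, VY, WX, WY, XY
  2-simplices (20): PQR, PQW, PRX, PWX, QRS, QSY, QUW, QUX, QXY, RST, RTV, RVX, STU, SUV, SVY, TUW, TVY, TWY, UVX, WXY

giving chain groups C_0 ≅ Z^10, C_1 ≅ Z^30, C_2 ≅ Z^20.

Boundary ∂_1: C_1 → C_0 maps an edge to its endpoints' difference, ∂[p,q] = q − p. For instance
  ∂UW = W − U.
As a 10×30 matrix over Z this has rank 9, with invariant factors (1,1,1,1,1,1,1,1,1).

Boundary ∂_2: C_2 → C_1 maps a triangle to the signed sum of its edges. For instance
  ∂PQW = QW − PW + PQ,
  ∂UVX = VX − UX + UV.
As a 30×20 matrix over Z this has rank 20, with invariant factors (1,1,1,1,1,1,1,1,1,1,1,1,1,1,1,1,1,1,1,2).

Reading off H_k = ker ∂_k / im ∂_{k+1}:

  H_0: rank C_0 − rank ∂_1 = 10 − 9 = 1, and the invariant factors of ∂_1 are all 1, so H_0 = Z.
  H_1: rank ker ∂_1 − rank ∂_2 = (30 − 9) − 20 = 1, and ∂_2 has invariant factor 2 > 1, so H_1 = Z ⊕ Z/2.
  H_2: rank ker ∂_2 − rank ∂_3 = (20 − 20) − 0 = 0, and there is no ∂_3, so H_2 = 0.

(K is a triangulation of the Klein bottle.)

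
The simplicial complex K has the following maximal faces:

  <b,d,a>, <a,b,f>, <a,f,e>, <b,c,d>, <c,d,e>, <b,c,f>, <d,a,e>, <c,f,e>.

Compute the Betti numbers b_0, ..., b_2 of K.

b_0 = 1, b_1 = 0, b_2 = 1.

Fix the vertex order a < b < c < d < e < f and write every simplex with vertices in increasing order. Then dim K = 2 and the simplices of K are:

  0-simplices (6): a, b, c, d, e, f
  1-simplices (12): ab, ad, ae, af, bc, bd, bf, cd, ce, cf, de, ef
  2-simplices (8): abd, abf, ade, aef, bcd, bcf, cde, cef

so the chain groups are C_0 ≅ Z^6, C_1 ≅ Z^12, C_2 ≅ Z^8.

The boundary map ∂_1: C_1 → C_0 sends each edge [p,q] (with p < q) to q − p.
This gives a 6×12 integer matrix of rank 5; reducing to Smith normal form yields diagonal entries (1,1,1,1,1).

The boundary map ∂_2: C_2 → C_1 sends each 2-simplex [p,q,r] to [q,r] − [p,r] + [p,q]. For instance
  ∂cef = ef − cf + ce,
  ∂bcd = cd − bd + bc.
The resulting 12×8 matrix has rank 7, and its Smith normal form has invariant factors (1,1,1,1,1,1,1).

Now H_k = ker ∂_k / im ∂_{k+1}, so:

  H_0: rank C_0 − rank ∂_1 = 6 − 5 = 1, and the invariant factors of ∂_1 are all 1, so H_0 ≅ Z.
  H_1: rank ker ∂_1 − rank ∂_2 = (12 − 5) − 7 = 0, and the invariant factors of ∂_2 are all 1, so H_1 ≅ 0.
  H_2: rank ker ∂_2 − rank ∂_3 = (8 − 7) − 0 = 1, and there is no ∂_3, so H_2 ≅ Z.

(K is a triangulation of the 2-sphere S^2.)

Hence the Betti numbers are b_0 = 1, b_1 = 0, b_2 = 1.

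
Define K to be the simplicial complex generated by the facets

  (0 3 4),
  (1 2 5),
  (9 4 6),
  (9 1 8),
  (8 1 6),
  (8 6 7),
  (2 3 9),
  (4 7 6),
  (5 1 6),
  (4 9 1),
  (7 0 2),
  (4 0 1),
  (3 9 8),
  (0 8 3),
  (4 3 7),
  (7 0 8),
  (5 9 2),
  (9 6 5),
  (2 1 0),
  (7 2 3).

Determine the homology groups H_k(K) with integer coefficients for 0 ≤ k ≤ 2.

H_0 ≅ Z,  H_1 ≅ Z ⊕ Z/2Z,  H_2 = 0.

Order the vertices as 0 < 1 < 2 < 3 < 4 < 5 < 6 < 7 < 8 < 9. Listing each simplex with vertices in this order, K has dimension 2 with simplices:

  0-simplices (10): [0], [1], [2], [3], [4], [5], [6], [7], [8], [9]
  1-simplices (30): (30 of them)
  2-simplices (20): (20 of them)

so the chain groups are C_0 ≅ Z^10, C_1 ≅ Z^30, C_2 ≅ Z^20.

The boundary map ∂_1: C_1 → C_0 is given by ∂[p,q] = [q] − [p]. For instance
  ∂[5,9] = [9] − [5].
This gives a 10×30 integer matrix of rank 9; reducing to Smith normal form yields diagonal entries (1,1,1,1,1,1,1,1,1).

The boundary map ∂_2: C_2 → C_1 acts by ∂[p,q,r] = [q,r] − [p,r] + [p,q]. For instance
  ∂[1,6,8] = [6,8] − [1,8] + [1,6],
  ∂[2,3,9] = [3,9] − [2,9] + [2,3].
This gives a 30×20 integer matrix of rank 20; reducing to Smith normal form yields diagonal entries (1,1,1,1,1,1,1,1,1,1,1,1,1,1,1,1,1,1,1,2).

Computing H_k = (kernel of ∂_k) / (image of ∂_{k+1}):

  H_0: rank C_0 − rank ∂_1 = 10 − 9 = 1, and the invariant factors of ∂_1 are all 1, so H_0 = Z.
  H_1: rank ker ∂_1 − rank ∂_2 = (30 − 9) − 20 = 1, and ∂_2 has invariant factor 2 > 1, so H_1 = Z ⊕ Z/2Z.
  H_2: rank ker ∂_2 − rank ∂_3 = (20 − 20) − 0 = 0, and there is no ∂_3, so H_2 = 0.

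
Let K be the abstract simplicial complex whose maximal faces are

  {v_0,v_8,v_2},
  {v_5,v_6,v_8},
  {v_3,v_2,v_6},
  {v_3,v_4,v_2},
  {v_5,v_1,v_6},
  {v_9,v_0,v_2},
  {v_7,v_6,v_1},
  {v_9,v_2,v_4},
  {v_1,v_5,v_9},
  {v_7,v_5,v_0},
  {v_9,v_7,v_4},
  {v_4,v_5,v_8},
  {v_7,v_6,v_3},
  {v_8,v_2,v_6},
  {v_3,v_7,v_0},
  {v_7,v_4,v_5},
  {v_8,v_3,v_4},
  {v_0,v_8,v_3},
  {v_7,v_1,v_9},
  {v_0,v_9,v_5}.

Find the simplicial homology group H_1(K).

H_1 = Z ⊕ Z/2.

Take the total order v_0 < v_1 < v_2 < v_3 < v_4 < v_5 < v_6 < v_7 < v_8 < v_9 on the vertex set. Then K (dimension 2) consists of the simplices:

  0-simplices (10): [v_0], [v_1], [v_2], [v_3], [v_4], [v_5], [v_6], [v_7], [v_8], [v_9]
  1-simplices (30): (30 of them)
  2-simplices (20): (20 of them)

Hence C_0 ≅ Z^10, C_1 ≅ Z^30, C_2 ≅ Z^20.

The boundary map ∂_1: C_1 → C_0 sends each edge [p,q] (with p < q) to q − p. For instance
  ∂[v_4,v_8] = [v_8] − [v_4].
As a 10×30 matrix over Z this has rank 9, with invariant factors (1,1,1,1,1,1,1,1,1).

The boundary map ∂_2: C_2 → C_1 acts by ∂[p,q,r] = [q,r] − [p,r] + [p,q]. For instance
  ∂[v_3,v_4,v_8] = [v_4,v_8] − [v_3,v_8] + [v_3,v_4],
  ∂[v_3,v_6,v_7] = [v_6,v_7] − [v_3,v_7] + [v_3,v_6].
The 30×20 boundary matrix has rank 20 and Smith normal form diag(1,1,1,1,1,1,1,1,1,1,1,1,1,1,1,1,1,1,1,2).

Now H_k = ker ∂_k / im ∂_{k+1}, so:

  H_1: rank ker ∂_1 − rank ∂_2 = (30 − 9) − 20 = 1, and ∂_2 has invariant factor 2 > 1, so H_1 ≅ Z ⊕ Z/2.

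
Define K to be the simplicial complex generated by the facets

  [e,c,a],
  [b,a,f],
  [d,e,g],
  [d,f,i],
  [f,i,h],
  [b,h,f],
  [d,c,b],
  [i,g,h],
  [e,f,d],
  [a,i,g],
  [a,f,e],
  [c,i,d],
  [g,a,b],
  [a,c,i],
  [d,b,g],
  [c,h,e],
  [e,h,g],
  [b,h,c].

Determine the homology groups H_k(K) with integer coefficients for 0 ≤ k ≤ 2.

H_0 = Z,  H_1 = Z^2,  H_2 = Z.

We work with the vertex ordering a < b < c < d < e < f < g < h < i. The simplices of K, each written with vertices in increasing order, are:

  0-simplices (9): a, b, c, d, e, f, g, h, i
  1-simplices (27): ab, ac, ae, af, ag, ai, bc, bd, bf, bg, bh, cd, ce, ch, ci, de, df, dg, di, ef, eg, eh, fh, fi, gh, gi, hi
  2-simplices (18): abf, abg, ace, aci, aef, agi, bcd, bch, bdg, bfh, cdi, ceh, def, deg, dfi, egh, fhi, ghi

so the chain groups are C_0 ≅ Z^9, C_1 ≅ Z^27, C_2 ≅ Z^18.

∂_1: C_1 → C_0 maps an edge to its endpoints' difference, ∂[p,q] = q − p. For instance
  ∂bc = c − b.
As a 9×27 matrix over Z this has rank 8, with invariant factors (1,1,1,1,1,1,1,1).

∂_2: C_2 → C_1 acts by ∂[p,q,r] = [q,r] − [p,r] + [p,q]. For instance
  ∂ghi = hi − gi + gh,
  ∂abf = bf − af + ab.
The resulting 27×18 matrix has rank 17, and its Smith normal form has invariant factors (1,1,1,1,1,1,1,1,1,1,1,1,1,1,1,1,1).

Reading off H_k = ker ∂_k / im ∂_{k+1}:

  H_0: rank C_0 − rank ∂_1 = 9 − 8 = 1, and the invariant factors of ∂_1 are all 1, so H_0 ≅ Z.
  H_1: rank ker ∂_1 − rank ∂_2 = (27 − 8) − 17 = 2, and the invariant factors of ∂_2 are all 1, so H_1 ≅ Z^2.
  H_2: rank ker ∂_2 − rank ∂_3 = (18 − 17) − 0 = 1, and there is no ∂_3, so H_2 ≅ Z.

As a check, the Euler characteristic is 9 − 27 + 18 = 0, which agrees with 1 − 2 + 1 = 0.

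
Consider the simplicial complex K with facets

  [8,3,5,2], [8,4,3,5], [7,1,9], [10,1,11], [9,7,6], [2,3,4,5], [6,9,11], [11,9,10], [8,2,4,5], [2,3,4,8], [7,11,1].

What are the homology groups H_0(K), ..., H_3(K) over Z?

H_0 = Z^2,  H_1 = Z,  H_2 = 0,  H_3 = Z.

Take the total order 1 < 2 < 3 < 4 < 5 < 6 < 7 < 8 < 9 < 10 < 11 on the vertex set. Then K (dimension 3) consists of the simplices:

  0-simplices (11): [1], [2], [3], [4], [5], [6], [7], [8], [9], [10], [11]
  1-simplices (22): [1,7], [1,9], [1,10], [1,11], [2,3], [2,4], [2,5], [2,8], [3,4], [3,5], [3,8], [4,5], [4,8], [5,8], [6,7], [6,9], [6,11], [7,9], [7,11], [9,10], [9,11], [10,11]
  2-simplices (16): [1,7,9], [1,7,11], [1,10,11], [2,3,4], [2,3,5], [2,3,8], [2,4,5], [2,4,8], [2,5,8], [3,4,5], [3,4,8], [3,5,8], [4,5,8], [6,7,9], [6,9,11], [9,10,11]
  3-simplices (5): [2,3,4,5], [2,3,4,8], [2,3,5,8], [2,4,5,8], [3,4,5,8]

so the chain groups are C_0 ≅ Z^11, C_1 ≅ Z^22, C_2 ≅ Z^16, C_3 ≅ Z^5.

The boundary map ∂_1: C_1 → C_0 sends each edge [p,q] (with p < q) to q − p. For instance
  ∂[4,5] = [5] − [4].
This gives a 11×22 integer matrix of rank 9; reducing to Smith normal form yields diagonal entries (1,1,1,1,1,1,1,1,1).

∂_2: C_2 → C_1 sends each 2-simplex [p,q,r] to [q,r] − [p,r] + [p,q]. For instance
  ∂[2,3,5] = [3,5] − [2,5] + [2,3],
  ∂[1,10,11] = [10,11] − [1,11] + [1,10].
This gives a 22×16 integer matrix of rank 12; reducing to Smith normal form yields diagonal entries (1,1,1,1,1,1,1,1,1,1,1,1).

The boundary map ∂_3: C_3 → C_2 sends each 3-simplex σ to the alternating sum Σ_i (−1)^i (σ with its i-th vertex removed). For instance
  ∂[2,3,4,5] = [3,4,5] − [2,4,5] + [2,3,5] − [2,3,4],
  ∂[2,4,5,8] = [4,5,8] − [2,5,8] + [2,4,8] − [2,4,5].
The resulting 16×5 matrix has rank 4, and its Smith normal form has invariant factors (1,1,1,1).

Reading off H_k = ker ∂_k / im ∂_{k+1}:

  H_0: rank C_0 − rank ∂_1 = 11 − 9 = 2, and the invariant factors of ∂_1 are all 1, so H_0 ≅ Z^2.
  H_1: rank ker ∂_1 − rank ∂_2 = (22 − 9) − 12 = 1, and the invariant factors of ∂_2 are all 1, so H_1 ≅ Z.
  H_2: rank ker ∂_2 − rank ∂_3 = (16 − 12) − 4 = 0, and the invariant factors of ∂_3 are all 1, so H_2 ≅ 0.
  H_3: rank ker ∂_3 − rank ∂_4 = (5 − 4) − 0 = 1, and there is no ∂_4, so H_3 ≅ Z.

(K is a triangulation of the disjoint union of the 3-sphere S^3 and the cylinder S^1 x I.)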